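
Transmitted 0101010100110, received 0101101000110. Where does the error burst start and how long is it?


XOR: 0000111100000

Burst at position 4, length 4


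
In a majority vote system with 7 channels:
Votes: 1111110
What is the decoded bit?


Ones: 6 out of 7
Threshold: 4

1 (6/7 voted 1)


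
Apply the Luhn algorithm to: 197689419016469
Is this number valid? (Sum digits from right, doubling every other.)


Luhn sum = 72
72 mod 10 = 2

Invalid (Luhn sum mod 10 = 2)


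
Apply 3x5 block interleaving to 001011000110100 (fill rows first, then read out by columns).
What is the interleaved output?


Matrix:
  00101
  10001
  10100
Read columns: 011000101000110

011000101000110


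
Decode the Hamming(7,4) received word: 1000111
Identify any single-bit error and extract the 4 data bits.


Syndrome = 5: error at position 5

Data: 0011 (corrected bit 5)


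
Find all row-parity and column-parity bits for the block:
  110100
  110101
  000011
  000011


Row parities: 1000
Column parities: 000001

Row P: 1000, Col P: 000001, Corner: 1


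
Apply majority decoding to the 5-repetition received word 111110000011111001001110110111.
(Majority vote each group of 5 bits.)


Groups: 11111, 00000, 11111, 00100, 11101, 10111
Majority votes: 101011

101011


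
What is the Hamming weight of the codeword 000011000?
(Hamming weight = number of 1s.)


Counting 1s in 000011000

2


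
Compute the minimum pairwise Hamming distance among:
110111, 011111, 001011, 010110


Comparing all pairs, minimum distance: 2
Can detect 1 errors, correct 0 errors

2


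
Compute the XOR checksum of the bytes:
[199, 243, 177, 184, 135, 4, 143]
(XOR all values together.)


XOR chain: 199 ^ 243 ^ 177 ^ 184 ^ 135 ^ 4 ^ 143 = 49

49


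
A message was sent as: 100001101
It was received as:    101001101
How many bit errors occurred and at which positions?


XOR: 001000000

1 error(s) at position(s): 2


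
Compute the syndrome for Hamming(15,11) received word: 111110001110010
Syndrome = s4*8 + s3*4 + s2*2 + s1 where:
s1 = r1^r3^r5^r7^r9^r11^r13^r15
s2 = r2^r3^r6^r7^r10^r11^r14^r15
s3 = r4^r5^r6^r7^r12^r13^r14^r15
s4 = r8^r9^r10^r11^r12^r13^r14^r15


s1=1, s2=1, s3=1, s4=0

Syndrome = 7 (error at position 7)


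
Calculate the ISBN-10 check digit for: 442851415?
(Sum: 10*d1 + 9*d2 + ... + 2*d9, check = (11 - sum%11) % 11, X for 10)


Weighted sum: 212
212 mod 11 = 3

Check digit: 8


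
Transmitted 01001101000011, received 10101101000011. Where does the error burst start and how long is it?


XOR: 11100000000000

Burst at position 0, length 3


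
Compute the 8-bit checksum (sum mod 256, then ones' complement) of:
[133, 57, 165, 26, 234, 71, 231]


Sum = 917 mod 256 = 149
Complement = 106

106


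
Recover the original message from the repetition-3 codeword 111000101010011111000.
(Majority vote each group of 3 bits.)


Groups: 111, 000, 101, 010, 011, 111, 000
Majority votes: 1010110

1010110


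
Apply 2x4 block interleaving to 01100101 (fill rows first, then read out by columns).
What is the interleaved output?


Matrix:
  0110
  0101
Read columns: 00111001

00111001


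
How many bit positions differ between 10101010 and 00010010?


XOR: 10111000
Count of 1s: 4

4


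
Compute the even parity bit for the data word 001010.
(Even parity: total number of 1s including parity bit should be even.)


Number of 1s in data: 2
Parity bit: 0

0


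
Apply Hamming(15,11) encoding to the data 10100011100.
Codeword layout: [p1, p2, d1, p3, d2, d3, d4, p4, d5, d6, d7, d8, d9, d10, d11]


Parity bits: p1=1, p2=1, p3=1, p4=1

111101010011100


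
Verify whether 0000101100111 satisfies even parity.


Number of 1s: 6

Yes, parity is correct (6 ones)


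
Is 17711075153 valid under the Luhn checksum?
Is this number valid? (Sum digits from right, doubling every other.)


Luhn sum = 29
29 mod 10 = 9

Invalid (Luhn sum mod 10 = 9)


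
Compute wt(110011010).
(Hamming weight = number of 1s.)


Counting 1s in 110011010

5


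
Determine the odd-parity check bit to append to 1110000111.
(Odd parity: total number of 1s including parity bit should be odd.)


Number of 1s in data: 6
Parity bit: 1

1


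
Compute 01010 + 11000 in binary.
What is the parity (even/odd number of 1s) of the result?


01010 = 10
11000 = 24
Sum = 34 = 100010
1s count = 2

even parity (2 ones in 100010)


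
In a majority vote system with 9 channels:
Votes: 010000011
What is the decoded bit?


Ones: 3 out of 9
Threshold: 5

0 (3/9 voted 1)


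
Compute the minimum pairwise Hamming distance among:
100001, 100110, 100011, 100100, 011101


Comparing all pairs, minimum distance: 1
Can detect 0 errors, correct 0 errors

1


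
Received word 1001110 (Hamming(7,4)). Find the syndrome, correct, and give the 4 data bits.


Syndrome = 6: error at position 6

Data: 0100 (corrected bit 6)


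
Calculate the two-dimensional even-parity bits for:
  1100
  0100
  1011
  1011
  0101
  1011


Row parities: 011101
Column parities: 0110

Row P: 011101, Col P: 0110, Corner: 0


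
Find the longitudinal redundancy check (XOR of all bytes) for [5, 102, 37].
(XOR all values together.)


XOR chain: 5 ^ 102 ^ 37 = 70

70


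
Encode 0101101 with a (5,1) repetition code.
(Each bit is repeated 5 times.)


Each bit -> 5 copies

00000111110000011111111110000011111


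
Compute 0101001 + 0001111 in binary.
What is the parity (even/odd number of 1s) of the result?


0101001 = 41
0001111 = 15
Sum = 56 = 111000
1s count = 3

odd parity (3 ones in 111000)


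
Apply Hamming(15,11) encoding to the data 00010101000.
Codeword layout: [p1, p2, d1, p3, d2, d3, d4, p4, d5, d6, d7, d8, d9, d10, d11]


Parity bits: p1=1, p2=0, p3=0, p4=0

100000100101000


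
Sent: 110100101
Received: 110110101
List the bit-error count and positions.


XOR: 000010000

1 error(s) at position(s): 4


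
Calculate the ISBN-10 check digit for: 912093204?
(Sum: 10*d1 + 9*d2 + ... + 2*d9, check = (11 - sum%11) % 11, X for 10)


Weighted sum: 200
200 mod 11 = 2

Check digit: 9


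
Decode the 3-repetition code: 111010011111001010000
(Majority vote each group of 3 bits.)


Groups: 111, 010, 011, 111, 001, 010, 000
Majority votes: 1011000

1011000


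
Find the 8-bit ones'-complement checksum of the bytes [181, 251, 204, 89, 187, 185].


Sum = 1097 mod 256 = 73
Complement = 182

182


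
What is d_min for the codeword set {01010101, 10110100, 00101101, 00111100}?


Comparing all pairs, minimum distance: 2
Can detect 1 errors, correct 0 errors

2


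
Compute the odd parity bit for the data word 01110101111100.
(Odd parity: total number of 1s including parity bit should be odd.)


Number of 1s in data: 9
Parity bit: 0

0


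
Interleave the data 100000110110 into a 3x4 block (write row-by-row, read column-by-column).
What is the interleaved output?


Matrix:
  1000
  0011
  0110
Read columns: 100001011010

100001011010


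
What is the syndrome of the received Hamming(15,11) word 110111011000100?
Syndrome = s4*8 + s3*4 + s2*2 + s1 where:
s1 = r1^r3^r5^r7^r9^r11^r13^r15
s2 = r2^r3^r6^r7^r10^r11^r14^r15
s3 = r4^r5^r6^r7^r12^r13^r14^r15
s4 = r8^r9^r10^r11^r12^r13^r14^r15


s1=0, s2=0, s3=0, s4=1

Syndrome = 8 (error at position 8)


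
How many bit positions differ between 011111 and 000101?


XOR: 011010
Count of 1s: 3

3


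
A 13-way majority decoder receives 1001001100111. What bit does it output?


Ones: 7 out of 13
Threshold: 7

1 (7/13 voted 1)


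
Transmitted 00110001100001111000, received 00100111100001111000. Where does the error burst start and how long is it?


XOR: 00010110000000000000

Burst at position 3, length 4


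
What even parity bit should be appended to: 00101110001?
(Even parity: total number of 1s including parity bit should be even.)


Number of 1s in data: 5
Parity bit: 1

1


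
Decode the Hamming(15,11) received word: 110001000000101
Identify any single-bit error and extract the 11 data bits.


Syndrome = 7: error at position 7

Data: 00110000101 (corrected bit 7)


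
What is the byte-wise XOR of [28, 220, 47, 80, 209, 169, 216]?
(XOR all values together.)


XOR chain: 28 ^ 220 ^ 47 ^ 80 ^ 209 ^ 169 ^ 216 = 31

31


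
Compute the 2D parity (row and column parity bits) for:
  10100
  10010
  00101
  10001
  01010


Row parities: 00000
Column parities: 11000

Row P: 00000, Col P: 11000, Corner: 0


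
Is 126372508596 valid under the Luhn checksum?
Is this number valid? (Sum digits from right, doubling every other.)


Luhn sum = 45
45 mod 10 = 5

Invalid (Luhn sum mod 10 = 5)


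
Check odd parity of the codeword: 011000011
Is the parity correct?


Number of 1s: 4

No, parity error (4 ones)


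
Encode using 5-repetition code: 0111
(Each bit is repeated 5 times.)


Each bit -> 5 copies

00000111111111111111


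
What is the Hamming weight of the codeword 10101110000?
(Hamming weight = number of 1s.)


Counting 1s in 10101110000

5


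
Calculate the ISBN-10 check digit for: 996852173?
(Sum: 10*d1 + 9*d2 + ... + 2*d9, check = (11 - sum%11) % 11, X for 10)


Weighted sum: 346
346 mod 11 = 5

Check digit: 6


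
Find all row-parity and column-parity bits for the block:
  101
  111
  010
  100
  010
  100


Row parities: 011111
Column parities: 010

Row P: 011111, Col P: 010, Corner: 1


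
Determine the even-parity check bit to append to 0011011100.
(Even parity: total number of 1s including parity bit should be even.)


Number of 1s in data: 5
Parity bit: 1

1


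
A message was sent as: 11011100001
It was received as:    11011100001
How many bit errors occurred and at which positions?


XOR: 00000000000

0 errors (received matches sent)


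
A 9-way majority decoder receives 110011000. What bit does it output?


Ones: 4 out of 9
Threshold: 5

0 (4/9 voted 1)


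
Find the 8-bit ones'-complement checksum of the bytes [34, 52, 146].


Sum = 232 mod 256 = 232
Complement = 23

23


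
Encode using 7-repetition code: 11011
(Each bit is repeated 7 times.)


Each bit -> 7 copies

11111111111111000000011111111111111


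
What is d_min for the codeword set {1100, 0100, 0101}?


Comparing all pairs, minimum distance: 1
Can detect 0 errors, correct 0 errors

1


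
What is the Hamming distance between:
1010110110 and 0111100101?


XOR: 1101010011
Count of 1s: 6

6


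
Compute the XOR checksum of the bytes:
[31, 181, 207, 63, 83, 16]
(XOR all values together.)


XOR chain: 31 ^ 181 ^ 207 ^ 63 ^ 83 ^ 16 = 25

25


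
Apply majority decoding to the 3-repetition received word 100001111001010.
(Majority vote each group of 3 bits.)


Groups: 100, 001, 111, 001, 010
Majority votes: 00100

00100


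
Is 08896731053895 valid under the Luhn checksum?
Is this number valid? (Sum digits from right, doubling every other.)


Luhn sum = 74
74 mod 10 = 4

Invalid (Luhn sum mod 10 = 4)


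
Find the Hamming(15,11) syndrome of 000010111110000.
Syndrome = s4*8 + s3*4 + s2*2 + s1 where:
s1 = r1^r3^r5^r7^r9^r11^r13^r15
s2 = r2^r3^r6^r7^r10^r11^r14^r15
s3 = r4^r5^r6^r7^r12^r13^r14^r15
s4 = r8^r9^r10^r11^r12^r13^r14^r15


s1=0, s2=1, s3=0, s4=0

Syndrome = 2 (error at position 2)


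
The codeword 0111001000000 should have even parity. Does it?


Number of 1s: 4

Yes, parity is correct (4 ones)


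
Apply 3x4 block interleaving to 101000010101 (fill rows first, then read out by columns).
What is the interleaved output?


Matrix:
  1010
  0001
  0101
Read columns: 100001100011

100001100011


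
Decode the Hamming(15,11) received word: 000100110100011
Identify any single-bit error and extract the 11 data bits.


Syndrome = 0: no error detected

Data: 00010100011 (no errors)


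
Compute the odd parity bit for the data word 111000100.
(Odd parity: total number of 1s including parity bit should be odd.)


Number of 1s in data: 4
Parity bit: 1

1


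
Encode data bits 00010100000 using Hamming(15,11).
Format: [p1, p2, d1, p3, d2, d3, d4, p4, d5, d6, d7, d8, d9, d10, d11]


Parity bits: p1=1, p2=0, p3=1, p4=1

100100110100000


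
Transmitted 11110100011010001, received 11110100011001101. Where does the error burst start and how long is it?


XOR: 00000000000011100

Burst at position 12, length 3


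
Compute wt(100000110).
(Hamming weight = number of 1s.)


Counting 1s in 100000110

3


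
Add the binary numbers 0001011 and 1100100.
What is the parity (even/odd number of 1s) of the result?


0001011 = 11
1100100 = 100
Sum = 111 = 1101111
1s count = 6

even parity (6 ones in 1101111)


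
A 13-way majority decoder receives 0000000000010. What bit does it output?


Ones: 1 out of 13
Threshold: 7

0 (1/13 voted 1)


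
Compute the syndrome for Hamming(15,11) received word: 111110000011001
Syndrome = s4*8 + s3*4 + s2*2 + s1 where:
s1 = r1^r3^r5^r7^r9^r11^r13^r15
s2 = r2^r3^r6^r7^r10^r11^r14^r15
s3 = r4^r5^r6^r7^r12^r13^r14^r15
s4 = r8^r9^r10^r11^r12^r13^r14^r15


s1=1, s2=0, s3=0, s4=1

Syndrome = 9 (error at position 9)


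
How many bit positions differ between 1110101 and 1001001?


XOR: 0111100
Count of 1s: 4

4


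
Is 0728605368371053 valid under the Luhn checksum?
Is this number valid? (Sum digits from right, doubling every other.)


Luhn sum = 56
56 mod 10 = 6

Invalid (Luhn sum mod 10 = 6)


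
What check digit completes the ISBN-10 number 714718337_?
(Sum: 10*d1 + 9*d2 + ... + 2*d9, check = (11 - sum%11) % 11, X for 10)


Weighted sum: 241
241 mod 11 = 10

Check digit: 1


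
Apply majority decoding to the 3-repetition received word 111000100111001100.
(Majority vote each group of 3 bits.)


Groups: 111, 000, 100, 111, 001, 100
Majority votes: 100100

100100


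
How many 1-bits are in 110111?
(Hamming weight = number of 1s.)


Counting 1s in 110111

5


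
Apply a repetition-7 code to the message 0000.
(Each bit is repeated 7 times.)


Each bit -> 7 copies

0000000000000000000000000000


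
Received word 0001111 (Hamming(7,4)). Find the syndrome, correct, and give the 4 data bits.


Syndrome = 0: no error detected

Data: 0111 (no errors)


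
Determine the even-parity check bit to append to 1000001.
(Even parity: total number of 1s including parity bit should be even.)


Number of 1s in data: 2
Parity bit: 0

0


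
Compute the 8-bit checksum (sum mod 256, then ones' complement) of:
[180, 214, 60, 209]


Sum = 663 mod 256 = 151
Complement = 104

104


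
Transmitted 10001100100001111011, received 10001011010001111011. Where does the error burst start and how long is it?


XOR: 00000111110000000000

Burst at position 5, length 5


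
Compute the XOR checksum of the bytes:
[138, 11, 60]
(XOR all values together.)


XOR chain: 138 ^ 11 ^ 60 = 189

189


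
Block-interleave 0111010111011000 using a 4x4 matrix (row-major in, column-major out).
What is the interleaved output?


Matrix:
  0111
  0101
  1101
  1000
Read columns: 0011111010001110

0011111010001110


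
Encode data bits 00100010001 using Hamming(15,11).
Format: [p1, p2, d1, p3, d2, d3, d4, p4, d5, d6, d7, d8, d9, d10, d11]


Parity bits: p1=0, p2=1, p3=0, p4=0

010001000010001


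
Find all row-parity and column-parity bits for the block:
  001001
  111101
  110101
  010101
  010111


Row parities: 01010
Column parities: 000011

Row P: 01010, Col P: 000011, Corner: 0


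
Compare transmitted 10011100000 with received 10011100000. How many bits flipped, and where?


XOR: 00000000000

0 errors (received matches sent)


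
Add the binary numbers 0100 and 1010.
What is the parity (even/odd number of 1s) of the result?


0100 = 4
1010 = 10
Sum = 14 = 1110
1s count = 3

odd parity (3 ones in 1110)


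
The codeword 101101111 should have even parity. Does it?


Number of 1s: 7

No, parity error (7 ones)


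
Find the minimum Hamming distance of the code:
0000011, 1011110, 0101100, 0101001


Comparing all pairs, minimum distance: 2
Can detect 1 errors, correct 0 errors

2


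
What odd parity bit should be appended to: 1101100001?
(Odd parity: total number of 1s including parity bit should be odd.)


Number of 1s in data: 5
Parity bit: 0

0


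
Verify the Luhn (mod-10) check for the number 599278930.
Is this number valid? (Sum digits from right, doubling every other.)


Luhn sum = 56
56 mod 10 = 6

Invalid (Luhn sum mod 10 = 6)


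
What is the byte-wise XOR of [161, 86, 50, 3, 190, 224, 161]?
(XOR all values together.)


XOR chain: 161 ^ 86 ^ 50 ^ 3 ^ 190 ^ 224 ^ 161 = 57

57


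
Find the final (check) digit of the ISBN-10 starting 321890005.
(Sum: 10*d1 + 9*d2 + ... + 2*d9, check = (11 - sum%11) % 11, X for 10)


Weighted sum: 176
176 mod 11 = 0

Check digit: 0


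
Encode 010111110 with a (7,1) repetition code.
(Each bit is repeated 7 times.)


Each bit -> 7 copies

000000011111110000000111111111111111111111111111111111110000000


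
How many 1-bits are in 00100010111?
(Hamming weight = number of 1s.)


Counting 1s in 00100010111

5


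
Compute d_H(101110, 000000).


XOR: 101110
Count of 1s: 4

4


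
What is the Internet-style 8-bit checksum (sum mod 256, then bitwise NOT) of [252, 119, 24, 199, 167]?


Sum = 761 mod 256 = 249
Complement = 6

6


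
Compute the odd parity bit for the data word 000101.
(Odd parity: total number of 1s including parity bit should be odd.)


Number of 1s in data: 2
Parity bit: 1

1


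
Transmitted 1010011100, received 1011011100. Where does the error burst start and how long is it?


XOR: 0001000000

Burst at position 3, length 1


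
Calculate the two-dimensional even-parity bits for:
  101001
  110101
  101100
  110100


Row parities: 1011
Column parities: 000100

Row P: 1011, Col P: 000100, Corner: 1


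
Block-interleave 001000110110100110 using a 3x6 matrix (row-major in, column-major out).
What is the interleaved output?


Matrix:
  001000
  110110
  100110
Read columns: 011010100011011000

011010100011011000


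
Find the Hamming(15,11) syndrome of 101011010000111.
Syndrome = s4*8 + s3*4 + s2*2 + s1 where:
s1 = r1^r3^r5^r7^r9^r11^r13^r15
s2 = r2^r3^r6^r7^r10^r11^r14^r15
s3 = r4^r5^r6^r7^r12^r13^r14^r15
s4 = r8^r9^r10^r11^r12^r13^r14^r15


s1=1, s2=0, s3=1, s4=0

Syndrome = 5 (error at position 5)


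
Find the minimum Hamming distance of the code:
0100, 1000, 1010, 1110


Comparing all pairs, minimum distance: 1
Can detect 0 errors, correct 0 errors

1


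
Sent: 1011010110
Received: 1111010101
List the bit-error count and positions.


XOR: 0100000011

3 error(s) at position(s): 1, 8, 9


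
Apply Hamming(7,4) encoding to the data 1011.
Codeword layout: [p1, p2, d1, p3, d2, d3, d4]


Parity bits: p1=0, p2=1, p3=0

0110011


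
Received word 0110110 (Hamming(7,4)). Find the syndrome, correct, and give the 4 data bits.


Syndrome = 2: error at position 2

Data: 1110 (corrected bit 2)


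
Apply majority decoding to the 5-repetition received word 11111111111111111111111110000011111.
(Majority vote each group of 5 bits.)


Groups: 11111, 11111, 11111, 11111, 11111, 00000, 11111
Majority votes: 1111101

1111101


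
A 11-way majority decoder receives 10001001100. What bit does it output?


Ones: 4 out of 11
Threshold: 6

0 (4/11 voted 1)


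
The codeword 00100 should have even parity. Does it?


Number of 1s: 1

No, parity error (1 ones)


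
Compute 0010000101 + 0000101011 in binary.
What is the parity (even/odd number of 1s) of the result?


0010000101 = 133
0000101011 = 43
Sum = 176 = 10110000
1s count = 3

odd parity (3 ones in 10110000)


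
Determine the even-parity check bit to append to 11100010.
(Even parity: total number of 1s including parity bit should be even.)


Number of 1s in data: 4
Parity bit: 0

0


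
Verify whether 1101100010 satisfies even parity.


Number of 1s: 5

No, parity error (5 ones)


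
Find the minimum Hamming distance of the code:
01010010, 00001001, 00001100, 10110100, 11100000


Comparing all pairs, minimum distance: 2
Can detect 1 errors, correct 0 errors

2


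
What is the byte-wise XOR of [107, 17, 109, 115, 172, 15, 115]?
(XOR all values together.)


XOR chain: 107 ^ 17 ^ 109 ^ 115 ^ 172 ^ 15 ^ 115 = 180

180


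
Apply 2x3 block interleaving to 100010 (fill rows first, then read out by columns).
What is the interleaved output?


Matrix:
  100
  010
Read columns: 100100

100100


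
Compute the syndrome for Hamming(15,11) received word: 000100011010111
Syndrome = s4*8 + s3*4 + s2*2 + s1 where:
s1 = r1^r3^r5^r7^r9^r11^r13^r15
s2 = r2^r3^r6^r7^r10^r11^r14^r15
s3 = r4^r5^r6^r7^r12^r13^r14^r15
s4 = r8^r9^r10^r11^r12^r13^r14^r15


s1=0, s2=1, s3=0, s4=0

Syndrome = 2 (error at position 2)


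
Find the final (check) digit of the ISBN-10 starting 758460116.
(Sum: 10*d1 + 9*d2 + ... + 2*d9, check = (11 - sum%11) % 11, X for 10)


Weighted sum: 262
262 mod 11 = 9

Check digit: 2


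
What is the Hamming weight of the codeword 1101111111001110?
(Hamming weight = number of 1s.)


Counting 1s in 1101111111001110

12


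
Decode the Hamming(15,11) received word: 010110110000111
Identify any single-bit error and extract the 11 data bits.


Syndrome = 0: no error detected

Data: 01010000111 (no errors)


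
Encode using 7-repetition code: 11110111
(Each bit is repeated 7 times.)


Each bit -> 7 copies

11111111111111111111111111110000000111111111111111111111


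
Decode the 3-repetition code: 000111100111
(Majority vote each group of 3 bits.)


Groups: 000, 111, 100, 111
Majority votes: 0101

0101


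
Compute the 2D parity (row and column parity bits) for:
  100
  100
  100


Row parities: 111
Column parities: 100

Row P: 111, Col P: 100, Corner: 1


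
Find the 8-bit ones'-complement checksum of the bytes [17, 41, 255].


Sum = 313 mod 256 = 57
Complement = 198

198


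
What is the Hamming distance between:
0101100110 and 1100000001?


XOR: 1001100111
Count of 1s: 6

6


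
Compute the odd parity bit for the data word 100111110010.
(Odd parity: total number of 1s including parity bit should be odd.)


Number of 1s in data: 7
Parity bit: 0

0


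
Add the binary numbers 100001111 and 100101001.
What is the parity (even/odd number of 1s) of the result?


100001111 = 271
100101001 = 297
Sum = 568 = 1000111000
1s count = 4

even parity (4 ones in 1000111000)


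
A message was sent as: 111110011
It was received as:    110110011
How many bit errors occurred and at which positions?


XOR: 001000000

1 error(s) at position(s): 2


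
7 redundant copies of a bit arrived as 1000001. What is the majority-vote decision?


Ones: 2 out of 7
Threshold: 4

0 (2/7 voted 1)


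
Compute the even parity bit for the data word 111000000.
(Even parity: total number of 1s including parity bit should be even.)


Number of 1s in data: 3
Parity bit: 1

1


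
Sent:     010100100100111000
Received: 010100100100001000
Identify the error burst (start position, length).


XOR: 000000000000110000

Burst at position 12, length 2


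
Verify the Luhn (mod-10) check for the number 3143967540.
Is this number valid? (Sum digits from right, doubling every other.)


Luhn sum = 51
51 mod 10 = 1

Invalid (Luhn sum mod 10 = 1)


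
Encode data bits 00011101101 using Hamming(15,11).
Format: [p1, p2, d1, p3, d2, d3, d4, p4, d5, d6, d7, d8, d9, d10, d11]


Parity bits: p1=0, p2=1, p3=0, p4=1

010000111101101


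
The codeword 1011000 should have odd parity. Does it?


Number of 1s: 3

Yes, parity is correct (3 ones)


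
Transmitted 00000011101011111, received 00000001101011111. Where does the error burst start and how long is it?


XOR: 00000010000000000

Burst at position 6, length 1


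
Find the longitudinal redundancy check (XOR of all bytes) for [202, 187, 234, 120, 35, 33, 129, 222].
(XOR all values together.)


XOR chain: 202 ^ 187 ^ 234 ^ 120 ^ 35 ^ 33 ^ 129 ^ 222 = 190

190


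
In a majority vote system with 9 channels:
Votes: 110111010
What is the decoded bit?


Ones: 6 out of 9
Threshold: 5

1 (6/9 voted 1)


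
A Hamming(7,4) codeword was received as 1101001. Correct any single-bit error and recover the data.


Syndrome = 0: no error detected

Data: 0001 (no errors)


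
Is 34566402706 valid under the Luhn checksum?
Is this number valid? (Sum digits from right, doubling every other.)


Luhn sum = 50
50 mod 10 = 0

Valid (Luhn sum mod 10 = 0)


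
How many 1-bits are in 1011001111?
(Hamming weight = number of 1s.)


Counting 1s in 1011001111

7


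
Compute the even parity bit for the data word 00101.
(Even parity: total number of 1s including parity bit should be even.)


Number of 1s in data: 2
Parity bit: 0

0


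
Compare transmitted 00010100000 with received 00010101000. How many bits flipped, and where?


XOR: 00000001000

1 error(s) at position(s): 7


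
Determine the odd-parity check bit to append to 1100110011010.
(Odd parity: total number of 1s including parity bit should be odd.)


Number of 1s in data: 7
Parity bit: 0

0


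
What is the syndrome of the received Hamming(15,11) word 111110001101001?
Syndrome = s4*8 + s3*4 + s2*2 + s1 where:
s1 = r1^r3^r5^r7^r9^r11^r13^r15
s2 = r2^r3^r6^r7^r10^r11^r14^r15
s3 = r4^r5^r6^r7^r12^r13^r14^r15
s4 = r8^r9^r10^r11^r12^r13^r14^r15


s1=1, s2=0, s3=0, s4=0

Syndrome = 1 (error at position 1)


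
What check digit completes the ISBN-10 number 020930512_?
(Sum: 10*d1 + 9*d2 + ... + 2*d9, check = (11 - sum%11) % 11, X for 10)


Weighted sum: 126
126 mod 11 = 5

Check digit: 6


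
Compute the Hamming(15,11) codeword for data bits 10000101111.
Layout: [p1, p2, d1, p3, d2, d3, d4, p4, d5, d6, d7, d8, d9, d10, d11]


Parity bits: p1=1, p2=0, p3=0, p4=1

101000010101111


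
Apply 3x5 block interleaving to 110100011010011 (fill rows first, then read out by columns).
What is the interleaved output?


Matrix:
  11010
  00110
  10011
Read columns: 101100010111001

101100010111001


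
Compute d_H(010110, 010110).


XOR: 000000
Count of 1s: 0

0


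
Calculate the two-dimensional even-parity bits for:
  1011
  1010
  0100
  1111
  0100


Row parities: 10101
Column parities: 1110

Row P: 10101, Col P: 1110, Corner: 1


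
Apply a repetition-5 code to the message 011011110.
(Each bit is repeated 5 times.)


Each bit -> 5 copies

000001111111111000001111111111111111111100000


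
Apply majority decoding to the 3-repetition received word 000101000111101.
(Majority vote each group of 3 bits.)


Groups: 000, 101, 000, 111, 101
Majority votes: 01011

01011


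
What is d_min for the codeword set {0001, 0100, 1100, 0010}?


Comparing all pairs, minimum distance: 1
Can detect 0 errors, correct 0 errors

1


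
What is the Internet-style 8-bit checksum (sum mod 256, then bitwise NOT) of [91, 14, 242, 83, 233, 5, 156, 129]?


Sum = 953 mod 256 = 185
Complement = 70

70


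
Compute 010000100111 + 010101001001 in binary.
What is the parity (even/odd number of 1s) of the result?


010000100111 = 1063
010101001001 = 1353
Sum = 2416 = 100101110000
1s count = 5

odd parity (5 ones in 100101110000)


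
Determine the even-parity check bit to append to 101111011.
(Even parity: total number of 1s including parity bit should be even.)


Number of 1s in data: 7
Parity bit: 1

1


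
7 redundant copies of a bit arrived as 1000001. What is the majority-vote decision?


Ones: 2 out of 7
Threshold: 4

0 (2/7 voted 1)


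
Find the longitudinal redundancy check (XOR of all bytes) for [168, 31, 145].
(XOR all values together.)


XOR chain: 168 ^ 31 ^ 145 = 38

38


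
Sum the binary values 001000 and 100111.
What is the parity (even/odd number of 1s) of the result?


001000 = 8
100111 = 39
Sum = 47 = 101111
1s count = 5

odd parity (5 ones in 101111)


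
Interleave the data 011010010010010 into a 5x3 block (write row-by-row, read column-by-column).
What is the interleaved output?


Matrix:
  011
  010
  010
  010
  010
Read columns: 000001111110000

000001111110000


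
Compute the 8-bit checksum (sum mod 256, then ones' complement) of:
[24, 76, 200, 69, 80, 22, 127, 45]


Sum = 643 mod 256 = 131
Complement = 124

124


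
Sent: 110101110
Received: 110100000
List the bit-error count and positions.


XOR: 000001110

3 error(s) at position(s): 5, 6, 7


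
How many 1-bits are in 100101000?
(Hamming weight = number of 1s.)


Counting 1s in 100101000

3


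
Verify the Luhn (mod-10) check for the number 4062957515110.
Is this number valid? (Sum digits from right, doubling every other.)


Luhn sum = 37
37 mod 10 = 7

Invalid (Luhn sum mod 10 = 7)


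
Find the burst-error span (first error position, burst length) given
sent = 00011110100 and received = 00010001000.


XOR: 00001111100

Burst at position 4, length 5


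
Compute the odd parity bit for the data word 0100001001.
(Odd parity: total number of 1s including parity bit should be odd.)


Number of 1s in data: 3
Parity bit: 0

0


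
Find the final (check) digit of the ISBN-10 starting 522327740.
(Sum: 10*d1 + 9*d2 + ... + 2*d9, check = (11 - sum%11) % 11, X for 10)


Weighted sum: 192
192 mod 11 = 5

Check digit: 6


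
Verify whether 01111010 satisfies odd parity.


Number of 1s: 5

Yes, parity is correct (5 ones)


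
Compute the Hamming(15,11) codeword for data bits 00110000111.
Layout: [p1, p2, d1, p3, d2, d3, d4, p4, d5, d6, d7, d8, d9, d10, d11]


Parity bits: p1=1, p2=0, p3=1, p4=1

100101110000111


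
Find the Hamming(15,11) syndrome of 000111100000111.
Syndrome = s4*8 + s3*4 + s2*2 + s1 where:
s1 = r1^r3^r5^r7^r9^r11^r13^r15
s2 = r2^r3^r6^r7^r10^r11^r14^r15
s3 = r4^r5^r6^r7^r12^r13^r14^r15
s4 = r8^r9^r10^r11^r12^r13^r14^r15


s1=0, s2=0, s3=1, s4=1

Syndrome = 12 (error at position 12)


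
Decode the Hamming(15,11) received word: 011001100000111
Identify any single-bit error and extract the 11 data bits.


Syndrome = 12: error at position 12

Data: 10110001111 (corrected bit 12)


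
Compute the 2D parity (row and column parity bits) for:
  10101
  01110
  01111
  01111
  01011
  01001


Row parities: 110010
Column parities: 11001

Row P: 110010, Col P: 11001, Corner: 1


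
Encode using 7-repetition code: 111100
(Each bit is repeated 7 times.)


Each bit -> 7 copies

111111111111111111111111111100000000000000


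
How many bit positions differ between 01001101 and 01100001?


XOR: 00101100
Count of 1s: 3

3


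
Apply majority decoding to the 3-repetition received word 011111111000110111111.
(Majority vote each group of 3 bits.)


Groups: 011, 111, 111, 000, 110, 111, 111
Majority votes: 1110111

1110111


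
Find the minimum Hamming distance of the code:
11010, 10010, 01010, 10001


Comparing all pairs, minimum distance: 1
Can detect 0 errors, correct 0 errors

1


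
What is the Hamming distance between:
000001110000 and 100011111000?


XOR: 100010001000
Count of 1s: 3

3


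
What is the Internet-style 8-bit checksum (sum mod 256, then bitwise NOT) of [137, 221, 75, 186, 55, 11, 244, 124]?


Sum = 1053 mod 256 = 29
Complement = 226

226


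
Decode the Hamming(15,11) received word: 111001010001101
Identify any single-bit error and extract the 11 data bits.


Syndrome = 0: no error detected

Data: 10100001101 (no errors)


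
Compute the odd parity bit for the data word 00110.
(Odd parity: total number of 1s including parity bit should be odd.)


Number of 1s in data: 2
Parity bit: 1

1


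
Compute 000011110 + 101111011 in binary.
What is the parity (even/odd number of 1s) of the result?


000011110 = 30
101111011 = 379
Sum = 409 = 110011001
1s count = 5

odd parity (5 ones in 110011001)


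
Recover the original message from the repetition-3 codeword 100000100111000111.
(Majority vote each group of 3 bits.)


Groups: 100, 000, 100, 111, 000, 111
Majority votes: 000101

000101


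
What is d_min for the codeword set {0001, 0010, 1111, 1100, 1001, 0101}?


Comparing all pairs, minimum distance: 1
Can detect 0 errors, correct 0 errors

1


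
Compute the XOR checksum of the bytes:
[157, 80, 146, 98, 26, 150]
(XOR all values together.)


XOR chain: 157 ^ 80 ^ 146 ^ 98 ^ 26 ^ 150 = 177

177


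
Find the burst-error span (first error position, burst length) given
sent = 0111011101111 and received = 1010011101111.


XOR: 1101000000000

Burst at position 0, length 4


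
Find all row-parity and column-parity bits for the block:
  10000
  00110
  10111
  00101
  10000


Row parities: 10001
Column parities: 10100

Row P: 10001, Col P: 10100, Corner: 0


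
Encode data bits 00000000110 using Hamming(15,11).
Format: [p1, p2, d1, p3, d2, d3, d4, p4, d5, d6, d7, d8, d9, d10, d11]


Parity bits: p1=1, p2=1, p3=0, p4=0

110000000000110


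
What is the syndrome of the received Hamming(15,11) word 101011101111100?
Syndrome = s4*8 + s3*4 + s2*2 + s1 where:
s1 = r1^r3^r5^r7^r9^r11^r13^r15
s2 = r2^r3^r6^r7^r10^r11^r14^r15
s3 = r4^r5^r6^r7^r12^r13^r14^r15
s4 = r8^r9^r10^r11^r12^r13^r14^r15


s1=1, s2=1, s3=1, s4=1

Syndrome = 15 (error at position 15)


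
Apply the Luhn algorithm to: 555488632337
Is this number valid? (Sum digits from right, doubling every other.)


Luhn sum = 52
52 mod 10 = 2

Invalid (Luhn sum mod 10 = 2)


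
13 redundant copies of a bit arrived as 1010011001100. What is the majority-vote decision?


Ones: 6 out of 13
Threshold: 7

0 (6/13 voted 1)


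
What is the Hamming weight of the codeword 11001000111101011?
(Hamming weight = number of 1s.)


Counting 1s in 11001000111101011

10


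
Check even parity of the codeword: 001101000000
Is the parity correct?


Number of 1s: 3

No, parity error (3 ones)


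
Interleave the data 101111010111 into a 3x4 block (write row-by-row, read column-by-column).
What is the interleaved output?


Matrix:
  1011
  1101
  0111
Read columns: 110011101111

110011101111


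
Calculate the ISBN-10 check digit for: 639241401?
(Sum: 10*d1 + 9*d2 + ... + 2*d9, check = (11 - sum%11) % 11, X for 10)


Weighted sum: 220
220 mod 11 = 0

Check digit: 0


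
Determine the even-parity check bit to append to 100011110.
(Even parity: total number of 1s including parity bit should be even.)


Number of 1s in data: 5
Parity bit: 1

1


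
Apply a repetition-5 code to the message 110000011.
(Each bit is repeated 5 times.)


Each bit -> 5 copies

111111111100000000000000000000000001111111111


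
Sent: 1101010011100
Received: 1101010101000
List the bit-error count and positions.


XOR: 0000000110100

3 error(s) at position(s): 7, 8, 10


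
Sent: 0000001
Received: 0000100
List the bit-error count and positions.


XOR: 0000101

2 error(s) at position(s): 4, 6


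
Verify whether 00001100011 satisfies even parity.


Number of 1s: 4

Yes, parity is correct (4 ones)


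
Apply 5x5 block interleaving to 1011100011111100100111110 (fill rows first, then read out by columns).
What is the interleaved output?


Matrix:
  10111
  00011
  11110
  01001
  11110
Read columns: 1010100111101011110111010

1010100111101011110111010


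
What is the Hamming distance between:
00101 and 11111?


XOR: 11010
Count of 1s: 3

3


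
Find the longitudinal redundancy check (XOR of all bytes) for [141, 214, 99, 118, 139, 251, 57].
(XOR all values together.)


XOR chain: 141 ^ 214 ^ 99 ^ 118 ^ 139 ^ 251 ^ 57 = 7

7


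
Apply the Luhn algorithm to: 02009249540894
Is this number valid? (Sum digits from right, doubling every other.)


Luhn sum = 56
56 mod 10 = 6

Invalid (Luhn sum mod 10 = 6)


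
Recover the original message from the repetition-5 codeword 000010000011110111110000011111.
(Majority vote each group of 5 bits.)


Groups: 00001, 00000, 11110, 11111, 00000, 11111
Majority votes: 001101

001101


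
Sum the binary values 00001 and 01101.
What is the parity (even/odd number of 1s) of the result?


00001 = 1
01101 = 13
Sum = 14 = 1110
1s count = 3

odd parity (3 ones in 1110)


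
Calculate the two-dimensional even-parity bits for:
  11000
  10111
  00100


Row parities: 001
Column parities: 01011

Row P: 001, Col P: 01011, Corner: 1


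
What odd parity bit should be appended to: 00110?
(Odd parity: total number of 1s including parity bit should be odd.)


Number of 1s in data: 2
Parity bit: 1

1


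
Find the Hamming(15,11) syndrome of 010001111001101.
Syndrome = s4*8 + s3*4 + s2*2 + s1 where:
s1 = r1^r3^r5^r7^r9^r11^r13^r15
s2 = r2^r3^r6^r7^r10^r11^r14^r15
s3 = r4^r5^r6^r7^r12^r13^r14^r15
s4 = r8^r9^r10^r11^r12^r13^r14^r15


s1=0, s2=0, s3=1, s4=1

Syndrome = 12 (error at position 12)


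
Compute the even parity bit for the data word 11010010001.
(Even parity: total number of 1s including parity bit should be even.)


Number of 1s in data: 5
Parity bit: 1

1


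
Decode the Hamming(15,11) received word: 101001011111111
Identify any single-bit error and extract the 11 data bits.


Syndrome = 4: error at position 4

Data: 10101111111 (corrected bit 4)


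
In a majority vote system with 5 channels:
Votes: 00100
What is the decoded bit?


Ones: 1 out of 5
Threshold: 3

0 (1/5 voted 1)


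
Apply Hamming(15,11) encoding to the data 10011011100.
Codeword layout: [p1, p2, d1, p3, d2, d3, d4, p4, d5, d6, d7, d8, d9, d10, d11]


Parity bits: p1=1, p2=1, p3=1, p4=0

111100101011100


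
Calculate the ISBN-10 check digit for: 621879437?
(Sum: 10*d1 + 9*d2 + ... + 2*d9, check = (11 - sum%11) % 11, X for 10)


Weighted sum: 268
268 mod 11 = 4

Check digit: 7


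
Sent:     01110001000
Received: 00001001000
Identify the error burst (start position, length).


XOR: 01111000000

Burst at position 1, length 4


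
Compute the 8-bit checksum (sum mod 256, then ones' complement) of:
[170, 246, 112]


Sum = 528 mod 256 = 16
Complement = 239

239


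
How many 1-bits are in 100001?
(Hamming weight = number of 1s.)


Counting 1s in 100001

2


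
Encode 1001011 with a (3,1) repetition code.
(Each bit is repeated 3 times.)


Each bit -> 3 copies

111000000111000111111


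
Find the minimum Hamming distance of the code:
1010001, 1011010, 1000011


Comparing all pairs, minimum distance: 2
Can detect 1 errors, correct 0 errors

2


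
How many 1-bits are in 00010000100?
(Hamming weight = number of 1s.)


Counting 1s in 00010000100

2


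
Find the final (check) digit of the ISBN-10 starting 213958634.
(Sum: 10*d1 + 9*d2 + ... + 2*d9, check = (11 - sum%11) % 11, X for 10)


Weighted sum: 227
227 mod 11 = 7

Check digit: 4


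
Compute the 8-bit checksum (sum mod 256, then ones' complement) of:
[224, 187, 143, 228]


Sum = 782 mod 256 = 14
Complement = 241

241


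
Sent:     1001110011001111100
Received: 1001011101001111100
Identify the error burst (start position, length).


XOR: 0000101110000000000

Burst at position 4, length 5


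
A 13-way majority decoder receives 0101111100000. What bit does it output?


Ones: 6 out of 13
Threshold: 7

0 (6/13 voted 1)


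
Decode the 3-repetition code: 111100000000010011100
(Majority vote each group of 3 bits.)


Groups: 111, 100, 000, 000, 010, 011, 100
Majority votes: 1000010

1000010
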